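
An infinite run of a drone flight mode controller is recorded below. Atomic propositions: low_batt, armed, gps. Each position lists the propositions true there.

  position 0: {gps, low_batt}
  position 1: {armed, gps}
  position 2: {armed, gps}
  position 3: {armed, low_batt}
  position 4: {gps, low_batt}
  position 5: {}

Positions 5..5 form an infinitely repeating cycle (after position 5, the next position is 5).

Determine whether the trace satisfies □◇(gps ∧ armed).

Does not hold

◇(gps ∧ armed) must hold at every position from 0 onward. It fails at position 3, so □◇(gps ∧ armed) is false.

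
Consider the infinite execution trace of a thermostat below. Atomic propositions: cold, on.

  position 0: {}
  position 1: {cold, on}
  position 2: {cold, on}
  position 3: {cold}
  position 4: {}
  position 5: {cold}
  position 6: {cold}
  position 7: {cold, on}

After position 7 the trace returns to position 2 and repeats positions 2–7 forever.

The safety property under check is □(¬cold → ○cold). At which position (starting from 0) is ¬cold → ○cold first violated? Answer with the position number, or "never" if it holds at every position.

never

¬cold → ○cold holds at every position 0..7, and those are all the positions the trace ever visits, so the invariant □(¬cold → ○cold) is never violated.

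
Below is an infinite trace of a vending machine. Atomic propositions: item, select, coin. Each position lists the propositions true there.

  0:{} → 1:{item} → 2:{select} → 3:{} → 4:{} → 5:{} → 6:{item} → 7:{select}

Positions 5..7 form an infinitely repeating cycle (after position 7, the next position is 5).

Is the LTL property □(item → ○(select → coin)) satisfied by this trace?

No

item → ○(select → coin) must hold at every position from 0 onward. It fails at position 1, so □(item → ○(select → coin)) is false.
Positions where item holds: 1, 6.
Check ○(select → coin) at each: 1→fails, 6→fails.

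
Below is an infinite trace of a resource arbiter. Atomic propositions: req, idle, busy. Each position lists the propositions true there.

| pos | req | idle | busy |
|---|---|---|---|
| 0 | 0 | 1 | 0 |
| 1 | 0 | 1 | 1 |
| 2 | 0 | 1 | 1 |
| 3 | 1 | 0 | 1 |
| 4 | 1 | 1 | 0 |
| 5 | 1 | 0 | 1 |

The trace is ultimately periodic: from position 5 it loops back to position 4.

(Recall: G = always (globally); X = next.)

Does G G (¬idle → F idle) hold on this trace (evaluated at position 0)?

Yes

G (¬idle → F idle) holds at every position 0..5, and those are all positions ever visited, so G G (¬idle → F idle) holds.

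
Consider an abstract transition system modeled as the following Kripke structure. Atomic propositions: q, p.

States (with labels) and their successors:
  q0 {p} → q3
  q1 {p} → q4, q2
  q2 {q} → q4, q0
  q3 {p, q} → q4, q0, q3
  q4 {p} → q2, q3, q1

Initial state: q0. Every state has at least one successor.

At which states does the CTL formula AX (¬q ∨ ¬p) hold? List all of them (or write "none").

{q1, q2}

States satisfying ¬q ∨ ¬p: {q0, q1, q2, q4}.
States satisfying AX (¬q ∨ ¬p): {q1, q2}.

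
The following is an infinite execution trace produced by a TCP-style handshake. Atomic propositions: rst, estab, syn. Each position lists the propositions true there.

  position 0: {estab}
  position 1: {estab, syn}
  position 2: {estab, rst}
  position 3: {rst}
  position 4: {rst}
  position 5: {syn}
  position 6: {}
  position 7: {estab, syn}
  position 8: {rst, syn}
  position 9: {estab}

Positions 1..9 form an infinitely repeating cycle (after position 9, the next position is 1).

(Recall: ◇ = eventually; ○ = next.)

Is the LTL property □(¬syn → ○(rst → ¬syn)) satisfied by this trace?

¬syn → ○(rst → ¬syn) holds at every position 0..9, and those are all positions ever visited, so □(¬syn → ○(rst → ¬syn)) holds.
Positions where ¬syn holds: 0, 2, 3, 4, 6, 9.
Check ○(rst → ¬syn) at each: 0→ok, 2→ok, 3→ok, 4→ok, 6→ok, 9→ok.

Satisfied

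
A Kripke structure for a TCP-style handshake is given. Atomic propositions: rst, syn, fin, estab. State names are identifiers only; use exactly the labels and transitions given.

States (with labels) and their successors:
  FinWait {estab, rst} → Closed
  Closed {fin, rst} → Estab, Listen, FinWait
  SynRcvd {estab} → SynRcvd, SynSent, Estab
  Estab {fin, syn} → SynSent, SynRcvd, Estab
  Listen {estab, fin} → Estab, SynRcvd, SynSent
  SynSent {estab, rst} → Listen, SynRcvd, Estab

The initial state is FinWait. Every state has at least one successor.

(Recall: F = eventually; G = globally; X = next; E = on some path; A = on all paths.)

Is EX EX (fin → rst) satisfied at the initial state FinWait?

States satisfying EX (fin → rst): {FinWait, Closed, SynRcvd, Estab, Listen, SynSent}.
States satisfying EX EX (fin → rst): {FinWait, Closed, SynRcvd, Estab, Listen, SynSent}.
FinWait ∈ Sat(EX EX (fin → rst)).

Satisfied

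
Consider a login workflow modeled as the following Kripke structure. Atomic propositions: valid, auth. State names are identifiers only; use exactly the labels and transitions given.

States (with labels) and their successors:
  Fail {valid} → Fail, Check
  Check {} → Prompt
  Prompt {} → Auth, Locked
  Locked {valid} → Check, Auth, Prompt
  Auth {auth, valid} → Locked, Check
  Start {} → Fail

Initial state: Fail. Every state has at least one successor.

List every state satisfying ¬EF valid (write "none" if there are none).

States satisfying valid: {Fail, Locked, Auth}.
States satisfying EF valid: {Fail, Check, Prompt, Locked, Auth, Start}.
States satisfying ¬EF valid: ∅.

none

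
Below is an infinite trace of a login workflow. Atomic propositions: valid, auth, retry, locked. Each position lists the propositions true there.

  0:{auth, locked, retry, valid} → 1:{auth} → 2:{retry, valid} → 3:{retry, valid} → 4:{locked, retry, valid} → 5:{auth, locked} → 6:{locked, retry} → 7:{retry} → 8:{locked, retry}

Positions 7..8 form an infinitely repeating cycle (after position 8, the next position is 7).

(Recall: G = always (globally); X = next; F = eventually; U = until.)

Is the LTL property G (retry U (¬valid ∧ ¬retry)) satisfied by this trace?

retry U (¬valid ∧ ¬retry) must hold at every position from 0 onward. It fails at position 6, so G (retry U (¬valid ∧ ¬retry)) is false.

No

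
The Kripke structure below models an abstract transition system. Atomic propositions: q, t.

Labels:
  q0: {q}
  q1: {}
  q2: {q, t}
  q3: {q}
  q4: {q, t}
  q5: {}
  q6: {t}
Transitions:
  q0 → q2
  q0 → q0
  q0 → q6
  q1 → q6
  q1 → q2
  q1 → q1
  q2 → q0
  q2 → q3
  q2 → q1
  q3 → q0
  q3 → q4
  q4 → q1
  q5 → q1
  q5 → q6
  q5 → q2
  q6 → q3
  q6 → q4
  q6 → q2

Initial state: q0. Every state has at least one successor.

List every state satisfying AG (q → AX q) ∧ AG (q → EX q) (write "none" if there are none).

none

States satisfying q → AX q: {q1, q3, q5, q6}.
States satisfying AG (q → AX q): ∅.
States satisfying q → EX q: {q0, q1, q2, q3, q5, q6}.
States satisfying AG (q → EX q): ∅.
States satisfying AG (q → AX q) ∧ AG (q → EX q): ∅.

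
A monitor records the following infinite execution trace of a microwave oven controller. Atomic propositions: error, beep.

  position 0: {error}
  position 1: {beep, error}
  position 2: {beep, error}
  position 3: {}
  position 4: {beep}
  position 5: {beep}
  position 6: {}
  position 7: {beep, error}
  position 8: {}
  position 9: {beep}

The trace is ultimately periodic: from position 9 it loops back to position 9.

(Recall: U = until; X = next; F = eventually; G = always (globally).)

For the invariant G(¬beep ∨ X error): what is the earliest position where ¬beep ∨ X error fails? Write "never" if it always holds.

2

Check ¬beep ∨ X error at each position in order: 0 ✓, 1 ✓.
At position 2 the labels are {beep, error} and the next position 3 has {}, so ¬beep ∨ X error is false there. This is the first violation.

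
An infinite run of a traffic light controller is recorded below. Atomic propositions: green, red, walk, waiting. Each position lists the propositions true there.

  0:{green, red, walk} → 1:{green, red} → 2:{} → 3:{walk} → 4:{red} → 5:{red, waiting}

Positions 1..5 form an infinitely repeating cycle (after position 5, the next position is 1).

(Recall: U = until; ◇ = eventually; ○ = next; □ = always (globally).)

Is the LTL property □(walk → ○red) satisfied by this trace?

Holds

walk → ○red holds at every position 0..5, and those are all positions ever visited, so □(walk → ○red) holds.
Positions where walk holds: 0, 3.
Check ○red at each: 0→ok, 3→ok.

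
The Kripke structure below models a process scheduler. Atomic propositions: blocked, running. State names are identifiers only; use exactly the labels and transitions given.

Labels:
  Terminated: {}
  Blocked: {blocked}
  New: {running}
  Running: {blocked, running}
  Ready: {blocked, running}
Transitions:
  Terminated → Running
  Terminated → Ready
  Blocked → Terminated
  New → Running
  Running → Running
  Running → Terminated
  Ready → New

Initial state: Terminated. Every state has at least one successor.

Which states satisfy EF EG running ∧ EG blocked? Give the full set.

{Running}

States satisfying EG running: {New, Running, Ready}.
States satisfying EF EG running: {Terminated, Blocked, New, Running, Ready}.
States satisfying blocked: {Blocked, Running, Ready}.
States satisfying EG blocked: {Running}.
States satisfying EF EG running ∧ EG blocked: {Running}.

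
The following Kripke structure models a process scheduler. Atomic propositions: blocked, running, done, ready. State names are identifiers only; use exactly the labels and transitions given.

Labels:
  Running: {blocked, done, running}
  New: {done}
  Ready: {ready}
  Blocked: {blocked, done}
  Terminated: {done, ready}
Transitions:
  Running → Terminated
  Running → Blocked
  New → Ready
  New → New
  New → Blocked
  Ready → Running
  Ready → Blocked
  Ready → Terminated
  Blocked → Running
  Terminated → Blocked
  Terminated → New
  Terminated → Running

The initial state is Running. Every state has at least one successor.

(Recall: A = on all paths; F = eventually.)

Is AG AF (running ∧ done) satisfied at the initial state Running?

States satisfying AF (running ∧ done): {Running, Blocked}.
States satisfying AG AF (running ∧ done): ∅.
New is reachable from Running and violates AF (running ∧ done), so AG fails at Running.
Running ∉ Sat(AG AF (running ∧ done)).

Violated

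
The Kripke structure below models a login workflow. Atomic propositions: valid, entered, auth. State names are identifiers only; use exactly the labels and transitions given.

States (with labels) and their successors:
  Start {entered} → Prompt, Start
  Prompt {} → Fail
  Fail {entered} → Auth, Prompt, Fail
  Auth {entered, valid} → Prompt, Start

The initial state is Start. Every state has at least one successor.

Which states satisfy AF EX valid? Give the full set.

States satisfying EX valid: {Fail}.
States satisfying AF EX valid: {Prompt, Fail}.

{Prompt, Fail}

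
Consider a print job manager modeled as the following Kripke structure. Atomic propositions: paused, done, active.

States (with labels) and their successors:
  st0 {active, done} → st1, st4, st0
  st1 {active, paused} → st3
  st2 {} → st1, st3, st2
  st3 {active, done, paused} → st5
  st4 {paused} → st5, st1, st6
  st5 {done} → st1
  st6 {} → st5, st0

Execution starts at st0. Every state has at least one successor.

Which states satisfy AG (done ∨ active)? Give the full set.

{st1, st3, st5}

States satisfying done ∨ active: {st0, st1, st3, st5}.
States satisfying AG (done ∨ active): {st1, st3, st5}.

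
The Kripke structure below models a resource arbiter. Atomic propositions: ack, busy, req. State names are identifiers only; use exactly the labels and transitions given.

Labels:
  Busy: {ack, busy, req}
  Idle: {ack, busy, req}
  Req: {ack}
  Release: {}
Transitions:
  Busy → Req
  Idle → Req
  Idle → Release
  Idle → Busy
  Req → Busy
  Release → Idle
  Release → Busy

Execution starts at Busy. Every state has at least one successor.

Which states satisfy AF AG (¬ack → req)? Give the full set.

States satisfying AG (¬ack → req): {Busy, Req}.
States satisfying AF AG (¬ack → req): {Busy, Req}.

{Busy, Req}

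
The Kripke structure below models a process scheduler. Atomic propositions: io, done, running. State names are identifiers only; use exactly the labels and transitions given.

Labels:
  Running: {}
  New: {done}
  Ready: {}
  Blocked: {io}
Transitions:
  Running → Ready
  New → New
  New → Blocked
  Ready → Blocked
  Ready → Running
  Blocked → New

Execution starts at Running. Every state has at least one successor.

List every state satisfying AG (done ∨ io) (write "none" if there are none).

{New, Blocked}

States satisfying done ∨ io: {New, Blocked}.
States satisfying AG (done ∨ io): {New, Blocked}.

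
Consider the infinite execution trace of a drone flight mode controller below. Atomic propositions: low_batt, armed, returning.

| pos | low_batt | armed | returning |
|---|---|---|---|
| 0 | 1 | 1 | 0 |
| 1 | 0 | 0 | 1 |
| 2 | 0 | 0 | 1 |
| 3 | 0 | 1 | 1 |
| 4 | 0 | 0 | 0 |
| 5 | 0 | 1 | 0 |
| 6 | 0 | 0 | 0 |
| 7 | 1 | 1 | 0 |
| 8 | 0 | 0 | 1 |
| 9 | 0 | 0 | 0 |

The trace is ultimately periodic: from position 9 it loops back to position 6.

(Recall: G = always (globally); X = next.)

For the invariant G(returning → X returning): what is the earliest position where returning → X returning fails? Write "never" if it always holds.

3

Check returning → X returning at each position in order: 0 ✓, 1 ✓, 2 ✓.
At position 3 the labels are {armed, returning} and the next position 4 has {}, so returning → X returning is false there. This is the first violation.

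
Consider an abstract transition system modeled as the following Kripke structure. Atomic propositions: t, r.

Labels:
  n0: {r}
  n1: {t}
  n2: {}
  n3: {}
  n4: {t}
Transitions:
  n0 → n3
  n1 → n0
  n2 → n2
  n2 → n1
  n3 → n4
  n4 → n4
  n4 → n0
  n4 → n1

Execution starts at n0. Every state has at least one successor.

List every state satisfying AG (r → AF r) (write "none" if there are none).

States satisfying r → AF r: {n0, n1, n2, n3, n4}.
States satisfying AG (r → AF r): {n0, n1, n2, n3, n4}.

{n0, n1, n2, n3, n4}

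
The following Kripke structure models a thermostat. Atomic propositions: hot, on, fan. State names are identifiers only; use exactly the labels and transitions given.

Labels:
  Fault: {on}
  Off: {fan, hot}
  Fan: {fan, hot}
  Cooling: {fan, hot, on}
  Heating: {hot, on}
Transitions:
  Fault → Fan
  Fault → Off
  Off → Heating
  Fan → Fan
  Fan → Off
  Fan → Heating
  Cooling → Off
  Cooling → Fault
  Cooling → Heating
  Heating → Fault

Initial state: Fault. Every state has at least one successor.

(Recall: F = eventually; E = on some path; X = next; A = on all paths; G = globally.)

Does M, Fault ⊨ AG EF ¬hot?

States satisfying EF ¬hot: {Fault, Off, Fan, Cooling, Heating}.
States satisfying AG EF ¬hot: {Fault, Off, Fan, Cooling, Heating}.
Every state reachable from Fault satisfies EF ¬hot.
Fault ∈ Sat(AG EF ¬hot).

Yes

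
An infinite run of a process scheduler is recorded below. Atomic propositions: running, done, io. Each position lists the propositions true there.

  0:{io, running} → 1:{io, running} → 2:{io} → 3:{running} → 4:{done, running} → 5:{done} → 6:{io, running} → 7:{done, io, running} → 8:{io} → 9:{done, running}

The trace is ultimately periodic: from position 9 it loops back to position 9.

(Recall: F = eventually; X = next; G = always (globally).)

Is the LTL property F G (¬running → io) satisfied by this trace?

G (¬running → io) holds at position 6, which is reachable from 0, so F G (¬running → io) holds.

Satisfied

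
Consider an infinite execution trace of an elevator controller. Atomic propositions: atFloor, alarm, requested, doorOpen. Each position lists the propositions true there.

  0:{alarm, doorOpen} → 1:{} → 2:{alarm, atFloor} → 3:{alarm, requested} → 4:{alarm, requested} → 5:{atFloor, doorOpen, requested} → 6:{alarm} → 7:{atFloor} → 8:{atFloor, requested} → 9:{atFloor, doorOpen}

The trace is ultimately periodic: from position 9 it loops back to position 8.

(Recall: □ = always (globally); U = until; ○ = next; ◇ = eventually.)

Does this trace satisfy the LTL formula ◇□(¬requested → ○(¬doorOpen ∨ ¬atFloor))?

□(¬requested → ○(¬doorOpen ∨ ¬atFloor)) holds at position 0, which is reachable from 0, so ◇□(¬requested → ○(¬doorOpen ∨ ¬atFloor)) holds.

Satisfied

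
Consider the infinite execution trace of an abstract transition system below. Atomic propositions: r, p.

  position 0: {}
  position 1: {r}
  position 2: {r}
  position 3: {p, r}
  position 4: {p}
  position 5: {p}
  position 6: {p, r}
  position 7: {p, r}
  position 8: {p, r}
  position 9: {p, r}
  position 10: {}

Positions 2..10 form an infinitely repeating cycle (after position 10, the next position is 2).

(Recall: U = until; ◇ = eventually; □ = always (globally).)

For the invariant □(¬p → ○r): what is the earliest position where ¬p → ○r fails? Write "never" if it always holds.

never

¬p → ○r holds at every position 0..10, and those are all the positions the trace ever visits, so the invariant □(¬p → ○r) is never violated.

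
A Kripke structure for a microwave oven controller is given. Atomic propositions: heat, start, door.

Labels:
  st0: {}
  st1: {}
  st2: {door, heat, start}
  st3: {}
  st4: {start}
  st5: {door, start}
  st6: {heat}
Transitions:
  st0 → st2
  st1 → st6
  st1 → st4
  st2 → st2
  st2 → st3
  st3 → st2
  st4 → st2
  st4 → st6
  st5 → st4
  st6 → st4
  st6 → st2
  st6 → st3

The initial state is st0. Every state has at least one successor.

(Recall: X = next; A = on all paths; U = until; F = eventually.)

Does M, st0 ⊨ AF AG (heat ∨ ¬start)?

States satisfying AG (heat ∨ ¬start): {st0, st2, st3}.
States satisfying AF AG (heat ∨ ¬start): {st0, st2, st3}.
st0 ∈ Sat(AF AG (heat ∨ ¬start)).

Yes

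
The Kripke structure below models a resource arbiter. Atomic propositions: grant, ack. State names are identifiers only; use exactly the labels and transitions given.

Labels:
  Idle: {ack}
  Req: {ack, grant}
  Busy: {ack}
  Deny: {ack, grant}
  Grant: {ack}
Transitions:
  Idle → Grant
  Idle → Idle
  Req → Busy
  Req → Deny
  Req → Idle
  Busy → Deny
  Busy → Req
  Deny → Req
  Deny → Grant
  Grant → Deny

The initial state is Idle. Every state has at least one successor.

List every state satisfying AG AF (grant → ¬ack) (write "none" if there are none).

States satisfying AF (grant → ¬ack): {Idle, Busy, Grant}.
States satisfying AG AF (grant → ¬ack): ∅.

none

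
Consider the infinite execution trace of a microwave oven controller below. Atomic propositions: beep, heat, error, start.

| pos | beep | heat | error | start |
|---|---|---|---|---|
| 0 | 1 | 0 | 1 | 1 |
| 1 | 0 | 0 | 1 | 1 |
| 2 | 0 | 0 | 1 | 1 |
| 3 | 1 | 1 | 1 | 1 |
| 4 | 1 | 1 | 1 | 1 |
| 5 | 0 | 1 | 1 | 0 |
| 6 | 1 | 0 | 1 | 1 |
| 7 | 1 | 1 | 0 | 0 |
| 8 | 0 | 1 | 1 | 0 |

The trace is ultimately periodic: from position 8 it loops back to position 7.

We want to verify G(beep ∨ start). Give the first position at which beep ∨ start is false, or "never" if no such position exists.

5

Check beep ∨ start at each position in order: 0 ✓, 1 ✓, 2 ✓, 3 ✓, 4 ✓.
At position 5 the labels are {error, heat}, so beep ∨ start is false there. This is the first violation.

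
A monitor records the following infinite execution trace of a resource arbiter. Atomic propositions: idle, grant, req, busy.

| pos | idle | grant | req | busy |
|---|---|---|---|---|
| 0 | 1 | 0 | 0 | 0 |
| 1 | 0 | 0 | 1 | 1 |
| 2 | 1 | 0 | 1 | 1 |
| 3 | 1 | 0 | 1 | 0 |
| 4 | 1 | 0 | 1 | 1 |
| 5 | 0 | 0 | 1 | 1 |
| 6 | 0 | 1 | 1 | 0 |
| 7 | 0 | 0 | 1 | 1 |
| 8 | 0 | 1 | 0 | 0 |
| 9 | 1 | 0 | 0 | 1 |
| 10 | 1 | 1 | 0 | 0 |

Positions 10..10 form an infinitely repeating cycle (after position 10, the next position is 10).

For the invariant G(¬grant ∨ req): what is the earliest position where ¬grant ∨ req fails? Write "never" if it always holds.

8

Check ¬grant ∨ req at each position in order: 0 ✓, 1 ✓, 2 ✓, 3 ✓, 4 ✓, 5 ✓, 6 ✓, 7 ✓.
At position 8 the labels are {grant}, so ¬grant ∨ req is false there. This is the first violation.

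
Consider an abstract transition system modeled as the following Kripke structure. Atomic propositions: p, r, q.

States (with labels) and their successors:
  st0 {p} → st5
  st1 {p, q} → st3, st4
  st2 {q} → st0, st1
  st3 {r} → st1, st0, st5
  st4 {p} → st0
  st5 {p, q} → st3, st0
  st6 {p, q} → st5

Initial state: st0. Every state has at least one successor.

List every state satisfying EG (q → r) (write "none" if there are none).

none

States satisfying q → r: {st0, st3, st4}.
States satisfying EG (q → r): ∅.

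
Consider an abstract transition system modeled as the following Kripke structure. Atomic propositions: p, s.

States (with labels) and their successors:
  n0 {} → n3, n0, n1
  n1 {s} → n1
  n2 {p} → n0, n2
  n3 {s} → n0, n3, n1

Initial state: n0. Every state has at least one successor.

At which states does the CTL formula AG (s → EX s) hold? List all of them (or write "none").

States satisfying s → EX s: {n0, n1, n2, n3}.
States satisfying AG (s → EX s): {n0, n1, n2, n3}.

{n0, n1, n2, n3}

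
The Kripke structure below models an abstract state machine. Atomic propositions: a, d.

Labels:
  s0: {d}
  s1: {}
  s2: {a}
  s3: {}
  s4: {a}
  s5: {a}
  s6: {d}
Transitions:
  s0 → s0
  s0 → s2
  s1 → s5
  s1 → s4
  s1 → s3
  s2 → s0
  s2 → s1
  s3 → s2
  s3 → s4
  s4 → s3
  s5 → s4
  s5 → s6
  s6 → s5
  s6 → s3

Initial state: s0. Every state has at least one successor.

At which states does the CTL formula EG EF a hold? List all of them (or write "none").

States satisfying EF a: {s0, s1, s2, s3, s4, s5, s6}.
States satisfying EG EF a: {s0, s1, s2, s3, s4, s5, s6}.

{s0, s1, s2, s3, s4, s5, s6}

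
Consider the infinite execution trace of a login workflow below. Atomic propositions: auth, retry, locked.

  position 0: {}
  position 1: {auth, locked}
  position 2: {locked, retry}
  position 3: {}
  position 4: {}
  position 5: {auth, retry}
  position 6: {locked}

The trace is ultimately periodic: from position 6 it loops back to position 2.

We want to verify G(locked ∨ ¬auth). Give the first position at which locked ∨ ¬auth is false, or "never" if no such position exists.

Check locked ∨ ¬auth at each position in order: 0 ✓, 1 ✓, 2 ✓, 3 ✓, 4 ✓.
At position 5 the labels are {auth, retry}, so locked ∨ ¬auth is false there. This is the first violation.

5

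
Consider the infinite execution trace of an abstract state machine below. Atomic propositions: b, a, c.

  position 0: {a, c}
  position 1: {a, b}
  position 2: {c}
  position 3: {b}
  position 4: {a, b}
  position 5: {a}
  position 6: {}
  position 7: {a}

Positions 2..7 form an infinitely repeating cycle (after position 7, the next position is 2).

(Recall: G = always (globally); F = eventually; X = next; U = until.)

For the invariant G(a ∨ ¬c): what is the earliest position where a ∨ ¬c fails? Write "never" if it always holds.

2

Check a ∨ ¬c at each position in order: 0 ✓, 1 ✓.
At position 2 the labels are {c}, so a ∨ ¬c is false there. This is the first violation.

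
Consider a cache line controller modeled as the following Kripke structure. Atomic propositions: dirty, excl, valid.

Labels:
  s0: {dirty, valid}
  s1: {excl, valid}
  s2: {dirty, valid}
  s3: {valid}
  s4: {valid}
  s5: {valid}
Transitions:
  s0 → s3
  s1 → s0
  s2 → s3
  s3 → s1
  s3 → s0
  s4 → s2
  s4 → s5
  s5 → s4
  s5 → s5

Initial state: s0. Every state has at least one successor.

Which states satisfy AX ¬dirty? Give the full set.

States satisfying ¬dirty: {s1, s3, s4, s5}.
States satisfying AX ¬dirty: {s0, s2, s5}.

{s0, s2, s5}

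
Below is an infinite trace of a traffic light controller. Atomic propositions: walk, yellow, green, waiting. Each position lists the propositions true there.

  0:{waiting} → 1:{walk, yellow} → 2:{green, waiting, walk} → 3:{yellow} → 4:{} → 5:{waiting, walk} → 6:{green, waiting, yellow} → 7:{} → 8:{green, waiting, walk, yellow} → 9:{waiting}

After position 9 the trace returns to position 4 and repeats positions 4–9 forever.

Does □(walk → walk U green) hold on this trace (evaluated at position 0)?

Holds

walk → walk U green holds at every position 0..9, and those are all positions ever visited, so □(walk → walk U green) holds.
Positions where walk holds: 1, 2, 5, 8.
Check walk U green at each: 1→ok, 2→ok, 5→ok, 8→ok.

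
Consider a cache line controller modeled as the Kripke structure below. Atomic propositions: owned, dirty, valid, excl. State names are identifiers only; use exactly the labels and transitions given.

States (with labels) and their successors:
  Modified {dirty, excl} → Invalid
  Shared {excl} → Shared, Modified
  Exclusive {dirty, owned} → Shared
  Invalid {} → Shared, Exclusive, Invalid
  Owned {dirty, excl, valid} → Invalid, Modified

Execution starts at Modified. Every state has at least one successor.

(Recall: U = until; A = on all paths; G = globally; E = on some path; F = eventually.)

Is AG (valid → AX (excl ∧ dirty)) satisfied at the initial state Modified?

States satisfying valid → AX (excl ∧ dirty): {Modified, Shared, Exclusive, Invalid}.
States satisfying AG (valid → AX (excl ∧ dirty)): {Modified, Shared, Exclusive, Invalid}.
Every state reachable from Modified satisfies valid → AX (excl ∧ dirty).
Modified ∈ Sat(AG (valid → AX (excl ∧ dirty))).

Holds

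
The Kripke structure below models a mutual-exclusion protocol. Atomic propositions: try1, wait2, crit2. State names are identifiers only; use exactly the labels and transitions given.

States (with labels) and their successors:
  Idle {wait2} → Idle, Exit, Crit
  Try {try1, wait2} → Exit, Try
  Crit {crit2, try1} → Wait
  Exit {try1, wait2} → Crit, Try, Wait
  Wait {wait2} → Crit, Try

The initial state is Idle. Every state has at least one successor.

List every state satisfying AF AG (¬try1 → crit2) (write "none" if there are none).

none

States satisfying AG (¬try1 → crit2): ∅.
States satisfying AF AG (¬try1 → crit2): ∅.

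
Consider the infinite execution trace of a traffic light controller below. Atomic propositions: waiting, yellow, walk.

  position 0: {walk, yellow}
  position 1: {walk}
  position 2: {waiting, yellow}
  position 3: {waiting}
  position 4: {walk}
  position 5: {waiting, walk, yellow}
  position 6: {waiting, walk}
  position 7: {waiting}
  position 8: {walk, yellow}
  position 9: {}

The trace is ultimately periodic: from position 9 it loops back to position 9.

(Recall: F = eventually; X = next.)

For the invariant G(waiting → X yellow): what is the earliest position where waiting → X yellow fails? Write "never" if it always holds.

Check waiting → X yellow at each position in order: 0 ✓, 1 ✓.
At position 2 the labels are {waiting, yellow} and the next position 3 has {waiting}, so waiting → X yellow is false there. This is the first violation.

2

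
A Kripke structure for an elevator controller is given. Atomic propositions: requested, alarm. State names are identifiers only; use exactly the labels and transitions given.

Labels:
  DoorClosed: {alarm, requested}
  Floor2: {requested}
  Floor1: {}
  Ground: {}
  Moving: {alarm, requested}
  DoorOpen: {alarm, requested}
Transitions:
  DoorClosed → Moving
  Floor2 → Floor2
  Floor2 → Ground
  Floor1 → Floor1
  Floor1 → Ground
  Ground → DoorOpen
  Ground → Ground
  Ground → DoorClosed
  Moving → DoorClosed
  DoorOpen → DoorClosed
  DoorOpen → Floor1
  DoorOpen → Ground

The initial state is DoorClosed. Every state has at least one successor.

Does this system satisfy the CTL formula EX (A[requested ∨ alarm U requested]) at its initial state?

States satisfying A[requested ∨ alarm U requested]: {DoorClosed, Floor2, Moving, DoorOpen}.
States satisfying EX (A[requested ∨ alarm U requested]): {DoorClosed, Floor2, Ground, Moving, DoorOpen}.
DoorClosed ∈ Sat(EX (A[requested ∨ alarm U requested])).

Holds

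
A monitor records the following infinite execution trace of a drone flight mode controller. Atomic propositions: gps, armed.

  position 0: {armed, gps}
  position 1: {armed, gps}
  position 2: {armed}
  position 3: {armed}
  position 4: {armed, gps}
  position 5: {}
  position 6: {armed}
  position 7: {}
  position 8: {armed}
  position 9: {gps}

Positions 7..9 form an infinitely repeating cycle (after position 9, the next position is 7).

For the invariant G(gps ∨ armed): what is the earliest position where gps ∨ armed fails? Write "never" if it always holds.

5

Check gps ∨ armed at each position in order: 0 ✓, 1 ✓, 2 ✓, 3 ✓, 4 ✓.
At position 5 the labels are {}, so gps ∨ armed is false there. This is the first violation.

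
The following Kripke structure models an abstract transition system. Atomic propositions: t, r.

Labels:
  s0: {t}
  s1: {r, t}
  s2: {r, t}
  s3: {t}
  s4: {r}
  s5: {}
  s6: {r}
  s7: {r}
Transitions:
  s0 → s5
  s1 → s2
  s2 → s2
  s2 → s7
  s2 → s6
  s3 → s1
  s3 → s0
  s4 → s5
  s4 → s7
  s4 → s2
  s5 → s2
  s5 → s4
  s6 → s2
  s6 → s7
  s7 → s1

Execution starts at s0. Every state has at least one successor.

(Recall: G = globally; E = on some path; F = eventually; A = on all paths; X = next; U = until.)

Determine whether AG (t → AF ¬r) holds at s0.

States satisfying t → AF ¬r: {s0, s3, s4, s5, s6, s7}.
States satisfying AG (t → AF ¬r): ∅.
s1 is reachable from s0 and violates t → AF ¬r, so AG fails at s0.
s0 ∉ Sat(AG (t → AF ¬r)).

Does not hold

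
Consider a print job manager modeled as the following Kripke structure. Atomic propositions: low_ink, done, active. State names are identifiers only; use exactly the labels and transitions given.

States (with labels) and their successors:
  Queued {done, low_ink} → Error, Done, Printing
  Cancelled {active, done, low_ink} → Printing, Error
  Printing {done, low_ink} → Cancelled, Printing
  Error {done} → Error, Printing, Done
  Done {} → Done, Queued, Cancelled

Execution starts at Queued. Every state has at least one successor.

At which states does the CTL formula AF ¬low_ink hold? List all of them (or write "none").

States satisfying ¬low_ink: {Error, Done}.
States satisfying AF ¬low_ink: {Error, Done}.

{Error, Done}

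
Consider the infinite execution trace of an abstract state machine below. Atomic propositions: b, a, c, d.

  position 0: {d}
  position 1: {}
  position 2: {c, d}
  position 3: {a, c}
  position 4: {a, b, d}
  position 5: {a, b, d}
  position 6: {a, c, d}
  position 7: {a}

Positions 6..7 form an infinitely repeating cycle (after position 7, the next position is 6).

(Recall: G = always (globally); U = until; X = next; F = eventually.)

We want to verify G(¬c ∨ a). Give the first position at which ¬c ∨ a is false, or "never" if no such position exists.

2

Check ¬c ∨ a at each position in order: 0 ✓, 1 ✓.
At position 2 the labels are {c, d}, so ¬c ∨ a is false there. This is the first violation.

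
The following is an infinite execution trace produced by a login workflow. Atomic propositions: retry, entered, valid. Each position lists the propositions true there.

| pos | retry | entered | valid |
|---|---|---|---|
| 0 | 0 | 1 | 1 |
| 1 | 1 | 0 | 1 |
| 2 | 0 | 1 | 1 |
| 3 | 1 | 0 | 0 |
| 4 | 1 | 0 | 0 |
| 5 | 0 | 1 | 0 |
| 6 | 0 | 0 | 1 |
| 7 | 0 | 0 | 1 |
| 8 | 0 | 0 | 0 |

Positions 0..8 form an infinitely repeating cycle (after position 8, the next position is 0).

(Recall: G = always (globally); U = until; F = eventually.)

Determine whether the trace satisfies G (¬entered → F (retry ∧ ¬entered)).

Satisfied

¬entered → F (retry ∧ ¬entered) holds at every position 0..8, and those are all positions ever visited, so G (¬entered → F (retry ∧ ¬entered)) holds.
Positions where ¬entered holds: 1, 3, 4, 6, 7, 8.
Check F (retry ∧ ¬entered) at each: 1→ok, 3→ok, 4→ok, 6→ok, 7→ok, 8→ok.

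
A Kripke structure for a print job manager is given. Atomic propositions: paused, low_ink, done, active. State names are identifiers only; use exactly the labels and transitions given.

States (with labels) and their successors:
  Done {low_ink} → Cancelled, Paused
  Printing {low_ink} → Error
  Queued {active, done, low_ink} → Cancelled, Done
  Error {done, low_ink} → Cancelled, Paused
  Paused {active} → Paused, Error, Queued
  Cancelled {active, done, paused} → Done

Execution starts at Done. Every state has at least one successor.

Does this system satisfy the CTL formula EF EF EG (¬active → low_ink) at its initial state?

States satisfying EF EG (¬active → low_ink): {Done, Printing, Queued, Error, Paused, Cancelled}.
States satisfying EF EF EG (¬active → low_ink): {Done, Printing, Queued, Error, Paused, Cancelled}.
Some path from Done reaches a state where EF EG (¬active → low_ink) holds.
Done ∈ Sat(EF EF EG (¬active → low_ink)).

Satisfied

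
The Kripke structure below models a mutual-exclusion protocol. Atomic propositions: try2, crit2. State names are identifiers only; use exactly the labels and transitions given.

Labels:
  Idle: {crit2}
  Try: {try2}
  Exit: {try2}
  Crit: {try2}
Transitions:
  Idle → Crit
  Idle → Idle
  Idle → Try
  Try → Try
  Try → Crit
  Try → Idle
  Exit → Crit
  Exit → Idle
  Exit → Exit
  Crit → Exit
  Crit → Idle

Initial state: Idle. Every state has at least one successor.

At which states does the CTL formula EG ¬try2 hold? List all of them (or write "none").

States satisfying ¬try2: {Idle}.
States satisfying EG ¬try2: {Idle}.

{Idle}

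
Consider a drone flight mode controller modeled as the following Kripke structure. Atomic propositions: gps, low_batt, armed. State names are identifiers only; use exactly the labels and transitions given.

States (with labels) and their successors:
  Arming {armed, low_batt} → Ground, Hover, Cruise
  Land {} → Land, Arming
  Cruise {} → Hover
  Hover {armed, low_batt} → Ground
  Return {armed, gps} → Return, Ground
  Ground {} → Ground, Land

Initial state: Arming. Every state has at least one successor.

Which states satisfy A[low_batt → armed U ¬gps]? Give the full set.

{Arming, Land, Cruise, Hover, Ground}

States satisfying low_batt → armed: {Arming, Land, Cruise, Hover, Return, Ground}.
States satisfying ¬gps: {Arming, Land, Cruise, Hover, Ground}.
States satisfying A[low_batt → armed U ¬gps]: {Arming, Land, Cruise, Hover, Ground}.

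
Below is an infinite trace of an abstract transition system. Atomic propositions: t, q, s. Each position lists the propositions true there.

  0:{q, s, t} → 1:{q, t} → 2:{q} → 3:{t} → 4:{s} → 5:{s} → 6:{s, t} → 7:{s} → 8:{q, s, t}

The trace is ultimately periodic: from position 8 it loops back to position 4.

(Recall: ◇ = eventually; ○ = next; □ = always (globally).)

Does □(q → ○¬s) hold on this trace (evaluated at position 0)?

No

q → ○¬s must hold at every position from 0 onward. It fails at position 8, so □(q → ○¬s) is false.
Positions where q holds: 0, 1, 2, 8.
Check ○¬s at each: 0→ok, 1→ok, 2→ok, 8→fails.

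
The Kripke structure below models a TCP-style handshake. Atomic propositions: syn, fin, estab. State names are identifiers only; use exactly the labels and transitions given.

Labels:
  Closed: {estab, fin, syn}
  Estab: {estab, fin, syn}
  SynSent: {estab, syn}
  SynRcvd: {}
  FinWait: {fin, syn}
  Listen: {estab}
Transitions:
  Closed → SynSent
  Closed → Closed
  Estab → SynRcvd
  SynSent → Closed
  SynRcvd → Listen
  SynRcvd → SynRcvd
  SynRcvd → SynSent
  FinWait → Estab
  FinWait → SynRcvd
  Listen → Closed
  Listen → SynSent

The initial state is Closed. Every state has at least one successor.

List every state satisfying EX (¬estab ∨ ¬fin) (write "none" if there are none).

{Closed, Estab, SynRcvd, FinWait, Listen}

States satisfying ¬estab ∨ ¬fin: {SynSent, SynRcvd, FinWait, Listen}.
States satisfying EX (¬estab ∨ ¬fin): {Closed, Estab, SynRcvd, FinWait, Listen}.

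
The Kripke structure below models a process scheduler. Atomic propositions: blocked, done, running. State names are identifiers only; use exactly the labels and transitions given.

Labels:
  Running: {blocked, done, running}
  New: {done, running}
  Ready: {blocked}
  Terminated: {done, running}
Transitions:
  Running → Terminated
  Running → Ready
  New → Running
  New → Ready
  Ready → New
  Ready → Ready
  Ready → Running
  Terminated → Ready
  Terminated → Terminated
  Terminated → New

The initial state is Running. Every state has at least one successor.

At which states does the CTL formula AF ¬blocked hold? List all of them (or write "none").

{New, Terminated}

States satisfying ¬blocked: {New, Terminated}.
States satisfying AF ¬blocked: {New, Terminated}.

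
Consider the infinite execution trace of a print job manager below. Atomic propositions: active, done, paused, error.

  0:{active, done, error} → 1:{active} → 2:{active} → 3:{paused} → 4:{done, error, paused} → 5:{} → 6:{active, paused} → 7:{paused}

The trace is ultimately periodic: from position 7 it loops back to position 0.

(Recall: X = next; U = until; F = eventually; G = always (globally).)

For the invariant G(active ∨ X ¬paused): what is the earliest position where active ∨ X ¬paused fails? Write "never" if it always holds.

3

Check active ∨ X ¬paused at each position in order: 0 ✓, 1 ✓, 2 ✓.
At position 3 the labels are {paused} and the next position 4 has {done, error, paused}, so active ∨ X ¬paused is false there. This is the first violation.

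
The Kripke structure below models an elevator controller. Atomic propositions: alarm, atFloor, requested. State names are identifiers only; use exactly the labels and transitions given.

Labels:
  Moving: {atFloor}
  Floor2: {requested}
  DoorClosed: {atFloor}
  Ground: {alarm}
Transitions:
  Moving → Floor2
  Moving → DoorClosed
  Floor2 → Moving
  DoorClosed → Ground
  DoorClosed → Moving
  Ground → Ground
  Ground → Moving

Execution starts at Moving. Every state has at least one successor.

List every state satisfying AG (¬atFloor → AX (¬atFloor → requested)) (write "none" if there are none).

States satisfying ¬atFloor → AX (¬atFloor → requested): {Moving, Floor2, DoorClosed}.
States satisfying AG (¬atFloor → AX (¬atFloor → requested)): ∅.

none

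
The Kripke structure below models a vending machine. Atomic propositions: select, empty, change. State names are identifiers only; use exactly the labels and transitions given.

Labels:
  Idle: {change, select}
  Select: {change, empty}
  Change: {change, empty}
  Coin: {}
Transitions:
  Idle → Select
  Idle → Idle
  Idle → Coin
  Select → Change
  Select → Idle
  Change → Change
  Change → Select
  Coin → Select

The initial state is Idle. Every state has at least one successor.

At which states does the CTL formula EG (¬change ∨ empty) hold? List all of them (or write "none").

{Select, Change, Coin}

States satisfying ¬change ∨ empty: {Select, Change, Coin}.
States satisfying EG (¬change ∨ empty): {Select, Change, Coin}.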